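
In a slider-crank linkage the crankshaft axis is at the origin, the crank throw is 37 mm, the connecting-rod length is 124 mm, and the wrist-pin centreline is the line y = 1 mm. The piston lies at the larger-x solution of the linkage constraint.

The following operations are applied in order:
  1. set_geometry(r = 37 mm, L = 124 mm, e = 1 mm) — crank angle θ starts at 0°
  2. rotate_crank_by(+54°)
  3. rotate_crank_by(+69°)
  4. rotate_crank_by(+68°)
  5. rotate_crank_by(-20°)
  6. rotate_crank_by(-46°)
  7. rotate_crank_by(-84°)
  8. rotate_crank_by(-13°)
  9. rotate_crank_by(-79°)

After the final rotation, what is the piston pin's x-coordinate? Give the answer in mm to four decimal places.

set_geometry: r = 37 mm, L = 124 mm, e = 1 mm; θ ← 0°
rotate_crank_by(+54°): θ ← 0° +54° = 54°
rotate_crank_by(+69°): θ ← 54° +69° = 123°
rotate_crank_by(+68°): θ ← 123° +68° = 191°
rotate_crank_by(-20°): θ ← 191° -20° = 171°
rotate_crank_by(-46°): θ ← 171° -46° = 125°
rotate_crank_by(-84°): θ ← 125° -84° = 41°
rotate_crank_by(-13°): θ ← 41° -13° = 28°
rotate_crank_by(-79°): θ ← 28° -79° = -51°
crank pin P = (r cos θ, r sin θ) = (23.284854, -28.754401)
h = r sin θ − e = -28.754401 − 1 = -29.754401
x = r cos θ + √(L² − h²) = 23.284854 + √(15376.0 − 885.3244) = 23.284854 + 120.377222 = 143.662077

143.6621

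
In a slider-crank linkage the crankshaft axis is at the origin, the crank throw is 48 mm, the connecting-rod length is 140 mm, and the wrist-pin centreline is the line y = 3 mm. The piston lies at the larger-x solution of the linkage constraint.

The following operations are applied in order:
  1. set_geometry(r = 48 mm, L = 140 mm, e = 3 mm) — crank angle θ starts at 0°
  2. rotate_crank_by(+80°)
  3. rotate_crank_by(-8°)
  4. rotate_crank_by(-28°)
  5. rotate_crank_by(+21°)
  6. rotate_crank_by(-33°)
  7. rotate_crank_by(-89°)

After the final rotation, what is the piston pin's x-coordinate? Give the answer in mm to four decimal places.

set_geometry: r = 48 mm, L = 140 mm, e = 3 mm; θ ← 0°
rotate_crank_by(+80°): θ ← 0° +80° = 80°
rotate_crank_by(-8°): θ ← 80° -8° = 72°
rotate_crank_by(-28°): θ ← 72° -28° = 44°
rotate_crank_by(+21°): θ ← 44° +21° = 65°
rotate_crank_by(-33°): θ ← 65° -33° = 32°
rotate_crank_by(-89°): θ ← 32° -89° = -57°
crank pin P = (r cos θ, r sin θ) = (26.142674, -40.256187)
h = r sin θ − e = -40.256187 − 3 = -43.256187
x = r cos θ + √(L² − h²) = 26.142674 + √(19600.0 − 1871.0977) = 26.142674 + 133.149924 = 159.292598

159.2926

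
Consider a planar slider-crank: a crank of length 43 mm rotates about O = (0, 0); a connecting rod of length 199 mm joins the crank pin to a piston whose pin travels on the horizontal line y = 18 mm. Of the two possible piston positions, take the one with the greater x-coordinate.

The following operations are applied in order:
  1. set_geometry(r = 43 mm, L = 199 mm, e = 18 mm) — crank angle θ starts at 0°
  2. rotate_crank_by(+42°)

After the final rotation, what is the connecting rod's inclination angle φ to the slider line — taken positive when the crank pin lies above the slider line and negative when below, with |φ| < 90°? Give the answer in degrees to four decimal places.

3.1032

set_geometry: r = 43 mm, L = 199 mm, e = 18 mm; θ ← 0°
rotate_crank_by(+42°): θ ← 0° +42° = 42°
crank pin P = (r cos θ, r sin θ) = (31.955227, 28.772616)
h = r sin θ − e = 28.772616 − 18 = 10.772616
sin φ = h / L = 10.772616 / 199 = 0.05413375
φ = arcsin(0.05413375) = 3.103152°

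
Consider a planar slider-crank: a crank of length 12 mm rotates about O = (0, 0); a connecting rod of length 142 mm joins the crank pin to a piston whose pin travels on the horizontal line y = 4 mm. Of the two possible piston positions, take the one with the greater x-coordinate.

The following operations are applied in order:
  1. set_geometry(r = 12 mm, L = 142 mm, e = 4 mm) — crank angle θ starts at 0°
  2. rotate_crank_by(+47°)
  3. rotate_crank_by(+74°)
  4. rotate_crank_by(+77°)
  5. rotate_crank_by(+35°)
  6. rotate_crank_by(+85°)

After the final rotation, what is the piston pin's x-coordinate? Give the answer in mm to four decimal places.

set_geometry: r = 12 mm, L = 142 mm, e = 4 mm; θ ← 0°
rotate_crank_by(+47°): θ ← 0° +47° = 47°
rotate_crank_by(+74°): θ ← 47° +74° = 121°
rotate_crank_by(+77°): θ ← 121° +77° = 198°
rotate_crank_by(+35°): θ ← 198° +35° = 233°
rotate_crank_by(+85°): θ ← 233° +85° = 318°
crank pin P = (r cos θ, r sin θ) = (8.917738, -8.029567)
h = r sin θ − e = -8.029567 − 4 = -12.029567
x = r cos θ + √(L² − h²) = 8.917738 + √(20164.0 − 144.7105) = 8.917738 + 141.489539 = 150.407276

150.4073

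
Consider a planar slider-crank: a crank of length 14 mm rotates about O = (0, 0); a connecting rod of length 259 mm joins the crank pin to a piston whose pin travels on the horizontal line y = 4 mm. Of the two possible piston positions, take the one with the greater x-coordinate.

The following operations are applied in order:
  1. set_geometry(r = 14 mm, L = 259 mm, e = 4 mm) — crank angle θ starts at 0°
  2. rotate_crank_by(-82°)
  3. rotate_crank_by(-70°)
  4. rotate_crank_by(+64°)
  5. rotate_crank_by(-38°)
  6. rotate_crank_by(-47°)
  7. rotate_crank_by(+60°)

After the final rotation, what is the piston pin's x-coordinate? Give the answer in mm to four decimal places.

set_geometry: r = 14 mm, L = 259 mm, e = 4 mm; θ ← 0°
rotate_crank_by(-82°): θ ← 0° -82° = -82°
rotate_crank_by(-70°): θ ← -82° -70° = -152°
rotate_crank_by(+64°): θ ← -152° +64° = -88°
rotate_crank_by(-38°): θ ← -88° -38° = -126°
rotate_crank_by(-47°): θ ← -126° -47° = -173°
rotate_crank_by(+60°): θ ← -173° +60° = -113°
crank pin P = (r cos θ, r sin θ) = (-5.470236, -12.887068)
h = r sin θ − e = -12.887068 − 4 = -16.887068
x = r cos θ + √(L² − h²) = -5.470236 + √(67081.0 − 285.1731) = -5.470236 + 258.448887 = 252.978651

252.9787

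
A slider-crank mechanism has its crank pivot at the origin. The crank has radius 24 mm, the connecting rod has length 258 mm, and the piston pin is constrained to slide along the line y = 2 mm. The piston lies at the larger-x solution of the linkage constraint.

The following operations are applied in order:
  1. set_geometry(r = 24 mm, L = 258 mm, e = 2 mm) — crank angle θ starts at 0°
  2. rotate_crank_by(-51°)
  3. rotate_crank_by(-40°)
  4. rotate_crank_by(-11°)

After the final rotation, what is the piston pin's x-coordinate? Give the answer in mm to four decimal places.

251.7493

set_geometry: r = 24 mm, L = 258 mm, e = 2 mm; θ ← 0°
rotate_crank_by(-51°): θ ← 0° -51° = -51°
rotate_crank_by(-40°): θ ← -51° -40° = -91°
rotate_crank_by(-11°): θ ← -91° -11° = -102°
crank pin P = (r cos θ, r sin θ) = (-4.989881, -23.475542)
h = r sin θ − e = -23.475542 − 2 = -25.475542
x = r cos θ + √(L² − h²) = -4.989881 + √(66564.0 − 649.0033) = -4.989881 + 256.739161 = 251.749280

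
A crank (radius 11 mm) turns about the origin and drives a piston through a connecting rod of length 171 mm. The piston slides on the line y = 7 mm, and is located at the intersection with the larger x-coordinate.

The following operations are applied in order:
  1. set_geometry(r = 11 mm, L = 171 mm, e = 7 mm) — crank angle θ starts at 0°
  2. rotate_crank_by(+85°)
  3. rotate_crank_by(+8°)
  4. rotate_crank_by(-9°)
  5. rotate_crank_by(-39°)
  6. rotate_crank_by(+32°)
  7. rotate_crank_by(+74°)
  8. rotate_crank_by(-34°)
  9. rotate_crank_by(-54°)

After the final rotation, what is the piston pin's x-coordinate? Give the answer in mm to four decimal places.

175.9710

set_geometry: r = 11 mm, L = 171 mm, e = 7 mm; θ ← 0°
rotate_crank_by(+85°): θ ← 0° +85° = 85°
rotate_crank_by(+8°): θ ← 85° +8° = 93°
rotate_crank_by(-9°): θ ← 93° -9° = 84°
rotate_crank_by(-39°): θ ← 84° -39° = 45°
rotate_crank_by(+32°): θ ← 45° +32° = 77°
rotate_crank_by(+74°): θ ← 77° +74° = 151°
rotate_crank_by(-34°): θ ← 151° -34° = 117°
rotate_crank_by(-54°): θ ← 117° -54° = 63°
crank pin P = (r cos θ, r sin θ) = (4.993895, 9.801072)
h = r sin θ − e = 9.801072 − 7 = 2.801072
x = r cos θ + √(L² − h²) = 4.993895 + √(29241.0 − 7.8460) = 4.993895 + 170.977057 = 175.970952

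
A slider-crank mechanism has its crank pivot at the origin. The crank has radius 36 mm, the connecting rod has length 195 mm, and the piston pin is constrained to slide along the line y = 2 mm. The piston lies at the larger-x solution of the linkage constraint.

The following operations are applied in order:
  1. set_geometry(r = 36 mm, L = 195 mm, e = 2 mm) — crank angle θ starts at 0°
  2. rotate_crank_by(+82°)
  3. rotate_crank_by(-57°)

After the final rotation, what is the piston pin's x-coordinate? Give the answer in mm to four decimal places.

set_geometry: r = 36 mm, L = 195 mm, e = 2 mm; θ ← 0°
rotate_crank_by(+82°): θ ← 0° +82° = 82°
rotate_crank_by(-57°): θ ← 82° -57° = 25°
crank pin P = (r cos θ, r sin θ) = (32.627080, 15.214257)
h = r sin θ − e = 15.214257 − 2 = 13.214257
x = r cos θ + √(L² − h²) = 32.627080 + √(38025.0 − 174.6166) = 32.627080 + 194.551750 = 227.178830

227.1788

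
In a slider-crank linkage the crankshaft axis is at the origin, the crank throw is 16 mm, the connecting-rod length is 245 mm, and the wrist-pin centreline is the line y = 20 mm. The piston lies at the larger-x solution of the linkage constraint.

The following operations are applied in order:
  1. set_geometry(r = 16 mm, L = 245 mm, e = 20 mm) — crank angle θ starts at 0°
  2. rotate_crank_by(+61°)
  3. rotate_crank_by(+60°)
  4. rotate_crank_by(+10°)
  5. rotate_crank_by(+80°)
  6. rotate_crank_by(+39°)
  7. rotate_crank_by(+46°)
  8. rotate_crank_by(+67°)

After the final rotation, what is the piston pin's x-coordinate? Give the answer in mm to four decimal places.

set_geometry: r = 16 mm, L = 245 mm, e = 20 mm; θ ← 0°
rotate_crank_by(+61°): θ ← 0° +61° = 61°
rotate_crank_by(+60°): θ ← 61° +60° = 121°
rotate_crank_by(+10°): θ ← 121° +10° = 131°
rotate_crank_by(+80°): θ ← 131° +80° = 211°
rotate_crank_by(+39°): θ ← 211° +39° = 250°
rotate_crank_by(+46°): θ ← 250° +46° = 296°
rotate_crank_by(+67°): θ ← 296° +67° = 363°
crank pin P = (r cos θ, r sin θ) = (15.978073, 0.837375)
h = r sin θ − e = 0.837375 − 20 = -19.162625
x = r cos θ + √(L² − h²) = 15.978073 + √(60025.0 − 367.2062) = 15.978073 + 244.249450 = 260.227523

260.2275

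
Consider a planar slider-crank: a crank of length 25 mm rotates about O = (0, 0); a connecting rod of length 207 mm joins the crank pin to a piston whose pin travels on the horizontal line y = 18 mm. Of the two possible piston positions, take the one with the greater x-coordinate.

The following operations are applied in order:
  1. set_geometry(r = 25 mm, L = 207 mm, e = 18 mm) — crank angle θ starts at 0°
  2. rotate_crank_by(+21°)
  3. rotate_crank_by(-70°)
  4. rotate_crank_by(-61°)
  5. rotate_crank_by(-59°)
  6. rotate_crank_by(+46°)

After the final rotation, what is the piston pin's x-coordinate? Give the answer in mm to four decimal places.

189.6833

set_geometry: r = 25 mm, L = 207 mm, e = 18 mm; θ ← 0°
rotate_crank_by(+21°): θ ← 0° +21° = 21°
rotate_crank_by(-70°): θ ← 21° -70° = -49°
rotate_crank_by(-61°): θ ← -49° -61° = -110°
rotate_crank_by(-59°): θ ← -110° -59° = -169°
rotate_crank_by(+46°): θ ← -169° +46° = -123°
crank pin P = (r cos θ, r sin θ) = (-13.615976, -20.966764)
h = r sin θ − e = -20.966764 − 18 = -38.966764
x = r cos θ + √(L² − h²) = -13.615976 + √(42849.0 − 1518.4087) = -13.615976 + 203.299265 = 189.683289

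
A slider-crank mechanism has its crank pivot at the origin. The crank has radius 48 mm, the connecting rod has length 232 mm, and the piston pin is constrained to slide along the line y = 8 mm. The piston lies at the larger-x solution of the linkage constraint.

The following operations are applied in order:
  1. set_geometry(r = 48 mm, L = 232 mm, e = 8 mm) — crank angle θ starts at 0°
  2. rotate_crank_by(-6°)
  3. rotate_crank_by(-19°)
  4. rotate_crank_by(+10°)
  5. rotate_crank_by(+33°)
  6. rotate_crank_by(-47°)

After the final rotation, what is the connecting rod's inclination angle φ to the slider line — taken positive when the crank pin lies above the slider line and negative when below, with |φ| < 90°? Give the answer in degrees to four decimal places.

-7.7464

set_geometry: r = 48 mm, L = 232 mm, e = 8 mm; θ ← 0°
rotate_crank_by(-6°): θ ← 0° -6° = -6°
rotate_crank_by(-19°): θ ← -6° -19° = -25°
rotate_crank_by(+10°): θ ← -25° +10° = -15°
rotate_crank_by(+33°): θ ← -15° +33° = 18°
rotate_crank_by(-47°): θ ← 18° -47° = -29°
crank pin P = (r cos θ, r sin θ) = (41.981746, -23.270862)
h = r sin θ − e = -23.270862 − 8 = -31.270862
sin φ = h / L = -31.270862 / 232 = -0.13478820
φ = arcsin(-0.13478820) = -7.746373°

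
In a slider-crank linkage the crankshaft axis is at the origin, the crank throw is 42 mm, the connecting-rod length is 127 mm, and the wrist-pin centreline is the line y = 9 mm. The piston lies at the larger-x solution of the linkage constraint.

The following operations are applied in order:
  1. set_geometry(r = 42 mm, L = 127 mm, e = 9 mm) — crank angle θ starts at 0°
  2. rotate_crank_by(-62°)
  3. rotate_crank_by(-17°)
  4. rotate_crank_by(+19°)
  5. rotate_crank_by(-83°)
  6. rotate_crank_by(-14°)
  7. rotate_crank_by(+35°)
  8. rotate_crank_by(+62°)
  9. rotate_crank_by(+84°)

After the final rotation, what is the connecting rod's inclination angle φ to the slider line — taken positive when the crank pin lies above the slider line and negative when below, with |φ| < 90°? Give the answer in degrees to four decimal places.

3.6491

set_geometry: r = 42 mm, L = 127 mm, e = 9 mm; θ ← 0°
rotate_crank_by(-62°): θ ← 0° -62° = -62°
rotate_crank_by(-17°): θ ← -62° -17° = -79°
rotate_crank_by(+19°): θ ← -79° +19° = -60°
rotate_crank_by(-83°): θ ← -60° -83° = -143°
rotate_crank_by(-14°): θ ← -143° -14° = -157°
rotate_crank_by(+35°): θ ← -157° +35° = -122°
rotate_crank_by(+62°): θ ← -122° +62° = -60°
rotate_crank_by(+84°): θ ← -60° +84° = 24°
crank pin P = (r cos θ, r sin θ) = (38.368909, 17.082939)
h = r sin θ − e = 17.082939 − 9 = 8.082939
sin φ = h / L = 8.082939 / 127 = 0.06364519
φ = arcsin(0.06364519) = 3.649067°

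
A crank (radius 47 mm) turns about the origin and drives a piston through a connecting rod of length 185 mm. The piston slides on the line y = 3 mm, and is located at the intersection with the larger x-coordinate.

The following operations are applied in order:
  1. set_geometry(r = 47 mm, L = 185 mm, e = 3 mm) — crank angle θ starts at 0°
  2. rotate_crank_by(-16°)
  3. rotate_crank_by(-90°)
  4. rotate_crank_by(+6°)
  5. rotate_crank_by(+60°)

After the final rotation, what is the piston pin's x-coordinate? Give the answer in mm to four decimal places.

set_geometry: r = 47 mm, L = 185 mm, e = 3 mm; θ ← 0°
rotate_crank_by(-16°): θ ← 0° -16° = -16°
rotate_crank_by(-90°): θ ← -16° -90° = -106°
rotate_crank_by(+6°): θ ← -106° +6° = -100°
rotate_crank_by(+60°): θ ← -100° +60° = -40°
crank pin P = (r cos θ, r sin θ) = (36.004089, -30.211018)
h = r sin θ − e = -30.211018 − 3 = -33.211018
x = r cos θ + √(L² − h²) = 36.004089 + √(34225.0 − 1102.9717) = 36.004089 + 181.994583 = 217.998672

217.9987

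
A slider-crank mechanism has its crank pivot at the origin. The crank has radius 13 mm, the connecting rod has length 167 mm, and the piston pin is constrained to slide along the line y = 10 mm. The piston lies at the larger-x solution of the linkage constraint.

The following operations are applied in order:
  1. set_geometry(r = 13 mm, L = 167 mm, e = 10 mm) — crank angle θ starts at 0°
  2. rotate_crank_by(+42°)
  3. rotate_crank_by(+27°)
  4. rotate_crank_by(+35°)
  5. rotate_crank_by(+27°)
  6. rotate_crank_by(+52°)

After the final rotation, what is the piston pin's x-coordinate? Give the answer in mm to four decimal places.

153.6759

set_geometry: r = 13 mm, L = 167 mm, e = 10 mm; θ ← 0°
rotate_crank_by(+42°): θ ← 0° +42° = 42°
rotate_crank_by(+27°): θ ← 42° +27° = 69°
rotate_crank_by(+35°): θ ← 69° +35° = 104°
rotate_crank_by(+27°): θ ← 104° +27° = 131°
rotate_crank_by(+52°): θ ← 131° +52° = 183°
crank pin P = (r cos θ, r sin θ) = (-12.982184, -0.680367)
h = r sin θ − e = -0.680367 − 10 = -10.680367
x = r cos θ + √(L² − h²) = -12.982184 + √(27889.0 − 114.0702) = -12.982184 + 166.658122 = 153.675938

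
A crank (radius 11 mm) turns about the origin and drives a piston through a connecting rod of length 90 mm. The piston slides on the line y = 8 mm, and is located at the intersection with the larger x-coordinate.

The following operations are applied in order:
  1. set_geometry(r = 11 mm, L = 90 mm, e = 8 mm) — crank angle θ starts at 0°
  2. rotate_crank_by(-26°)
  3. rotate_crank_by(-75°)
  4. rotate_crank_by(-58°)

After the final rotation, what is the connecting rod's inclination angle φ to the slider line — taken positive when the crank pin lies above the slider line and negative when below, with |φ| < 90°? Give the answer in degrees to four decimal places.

set_geometry: r = 11 mm, L = 90 mm, e = 8 mm; θ ← 0°
rotate_crank_by(-26°): θ ← 0° -26° = -26°
rotate_crank_by(-75°): θ ← -26° -75° = -101°
rotate_crank_by(-58°): θ ← -101° -58° = -159°
crank pin P = (r cos θ, r sin θ) = (-10.269385, -3.942047)
h = r sin θ − e = -3.942047 − 8 = -11.942047
sin φ = h / L = -11.942047 / 90 = -0.13268942
φ = arcsin(-0.13268942) = -7.625031°

-7.6250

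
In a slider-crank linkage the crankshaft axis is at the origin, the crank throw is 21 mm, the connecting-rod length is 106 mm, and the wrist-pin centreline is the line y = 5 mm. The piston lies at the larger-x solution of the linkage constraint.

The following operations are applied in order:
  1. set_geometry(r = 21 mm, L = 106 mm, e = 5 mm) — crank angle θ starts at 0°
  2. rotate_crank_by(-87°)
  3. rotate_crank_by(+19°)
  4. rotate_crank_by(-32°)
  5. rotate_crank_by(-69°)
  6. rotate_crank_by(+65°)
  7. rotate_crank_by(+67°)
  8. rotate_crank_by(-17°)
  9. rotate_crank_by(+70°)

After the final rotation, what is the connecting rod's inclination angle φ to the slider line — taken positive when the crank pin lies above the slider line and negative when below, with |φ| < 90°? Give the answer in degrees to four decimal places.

set_geometry: r = 21 mm, L = 106 mm, e = 5 mm; θ ← 0°
rotate_crank_by(-87°): θ ← 0° -87° = -87°
rotate_crank_by(+19°): θ ← -87° +19° = -68°
rotate_crank_by(-32°): θ ← -68° -32° = -100°
rotate_crank_by(-69°): θ ← -100° -69° = -169°
rotate_crank_by(+65°): θ ← -169° +65° = -104°
rotate_crank_by(+67°): θ ← -104° +67° = -37°
rotate_crank_by(-17°): θ ← -37° -17° = -54°
rotate_crank_by(+70°): θ ← -54° +70° = 16°
crank pin P = (r cos θ, r sin θ) = (20.186496, 5.788384)
h = r sin θ − e = 5.788384 − 5 = 0.788384
sin φ = h / L = 0.788384 / 106 = 0.00743759
φ = arcsin(0.00743759) = 0.426146°

0.4261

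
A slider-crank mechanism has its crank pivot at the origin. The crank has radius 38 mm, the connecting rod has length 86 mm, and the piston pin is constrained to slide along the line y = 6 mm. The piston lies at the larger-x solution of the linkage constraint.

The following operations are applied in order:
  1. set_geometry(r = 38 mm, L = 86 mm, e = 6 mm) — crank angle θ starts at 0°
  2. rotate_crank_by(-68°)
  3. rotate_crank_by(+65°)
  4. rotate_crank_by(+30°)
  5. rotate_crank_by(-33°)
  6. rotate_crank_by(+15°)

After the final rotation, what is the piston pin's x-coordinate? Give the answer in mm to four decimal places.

123.5321

set_geometry: r = 38 mm, L = 86 mm, e = 6 mm; θ ← 0°
rotate_crank_by(-68°): θ ← 0° -68° = -68°
rotate_crank_by(+65°): θ ← -68° +65° = -3°
rotate_crank_by(+30°): θ ← -3° +30° = 27°
rotate_crank_by(-33°): θ ← 27° -33° = -6°
rotate_crank_by(+15°): θ ← -6° +15° = 9°
crank pin P = (r cos θ, r sin θ) = (37.532157, 5.944510)
h = r sin θ − e = 5.944510 − 6 = -0.055490
x = r cos θ + √(L² − h²) = 37.532157 + √(7396.0 − 0.0031) = 37.532157 + 85.999982 = 123.532139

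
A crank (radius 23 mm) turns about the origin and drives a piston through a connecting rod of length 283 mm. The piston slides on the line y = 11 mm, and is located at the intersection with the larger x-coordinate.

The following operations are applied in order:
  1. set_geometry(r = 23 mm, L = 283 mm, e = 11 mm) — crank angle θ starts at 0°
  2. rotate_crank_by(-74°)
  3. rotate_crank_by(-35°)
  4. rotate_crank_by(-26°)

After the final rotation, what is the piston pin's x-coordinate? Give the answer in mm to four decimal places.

set_geometry: r = 23 mm, L = 283 mm, e = 11 mm; θ ← 0°
rotate_crank_by(-74°): θ ← 0° -74° = -74°
rotate_crank_by(-35°): θ ← -74° -35° = -109°
rotate_crank_by(-26°): θ ← -109° -26° = -135°
crank pin P = (r cos θ, r sin θ) = (-16.263456, -16.263456)
h = r sin θ − e = -16.263456 − 11 = -27.263456
x = r cos θ + √(L² − h²) = -16.263456 + √(80089.0 − 743.2960) = -16.263456 + 281.683695 = 265.420239

265.4202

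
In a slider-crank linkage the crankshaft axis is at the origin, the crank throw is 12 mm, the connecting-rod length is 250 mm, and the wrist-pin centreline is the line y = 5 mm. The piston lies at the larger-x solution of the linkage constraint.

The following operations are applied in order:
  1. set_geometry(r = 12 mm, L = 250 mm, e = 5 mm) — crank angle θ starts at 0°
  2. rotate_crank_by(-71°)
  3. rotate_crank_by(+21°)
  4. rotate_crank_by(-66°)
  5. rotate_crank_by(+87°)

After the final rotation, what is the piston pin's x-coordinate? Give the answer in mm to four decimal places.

260.2613

set_geometry: r = 12 mm, L = 250 mm, e = 5 mm; θ ← 0°
rotate_crank_by(-71°): θ ← 0° -71° = -71°
rotate_crank_by(+21°): θ ← -71° +21° = -50°
rotate_crank_by(-66°): θ ← -50° -66° = -116°
rotate_crank_by(+87°): θ ← -116° +87° = -29°
crank pin P = (r cos θ, r sin θ) = (10.495436, -5.817715)
h = r sin θ − e = -5.817715 − 5 = -10.817715
x = r cos θ + √(L² − h²) = 10.495436 + √(62500.0 − 117.0230) = 10.495436 + 249.765844 = 260.261281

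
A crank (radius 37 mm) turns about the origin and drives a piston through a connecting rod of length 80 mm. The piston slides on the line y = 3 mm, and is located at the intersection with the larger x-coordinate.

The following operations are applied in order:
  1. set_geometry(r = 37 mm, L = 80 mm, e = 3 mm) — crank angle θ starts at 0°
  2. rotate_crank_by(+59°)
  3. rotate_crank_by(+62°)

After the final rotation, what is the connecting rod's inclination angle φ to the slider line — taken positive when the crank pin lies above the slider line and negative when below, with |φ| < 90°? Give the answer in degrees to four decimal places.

set_geometry: r = 37 mm, L = 80 mm, e = 3 mm; θ ← 0°
rotate_crank_by(+59°): θ ← 0° +59° = 59°
rotate_crank_by(+62°): θ ← 59° +62° = 121°
crank pin P = (r cos θ, r sin θ) = (-19.056409, 31.715190)
h = r sin θ − e = 31.715190 − 3 = 28.715190
sin φ = h / L = 28.715190 / 80 = 0.35893988
φ = arcsin(0.35893988) = 21.035104°

21.0351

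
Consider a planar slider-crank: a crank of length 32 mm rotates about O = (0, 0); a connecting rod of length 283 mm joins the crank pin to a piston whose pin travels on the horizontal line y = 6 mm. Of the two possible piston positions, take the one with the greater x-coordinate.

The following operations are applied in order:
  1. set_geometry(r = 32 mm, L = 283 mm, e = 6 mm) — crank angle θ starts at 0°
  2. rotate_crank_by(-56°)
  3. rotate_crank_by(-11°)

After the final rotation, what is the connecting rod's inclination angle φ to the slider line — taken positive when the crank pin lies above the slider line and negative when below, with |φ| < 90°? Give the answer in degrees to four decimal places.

-7.1973

set_geometry: r = 32 mm, L = 283 mm, e = 6 mm; θ ← 0°
rotate_crank_by(-56°): θ ← 0° -56° = -56°
rotate_crank_by(-11°): θ ← -56° -11° = -67°
crank pin P = (r cos θ, r sin θ) = (12.503396, -29.456155)
h = r sin θ − e = -29.456155 − 6 = -35.456155
sin φ = h / L = -35.456155 / 283 = -0.12528677
φ = arcsin(-0.12528677) = -7.197317°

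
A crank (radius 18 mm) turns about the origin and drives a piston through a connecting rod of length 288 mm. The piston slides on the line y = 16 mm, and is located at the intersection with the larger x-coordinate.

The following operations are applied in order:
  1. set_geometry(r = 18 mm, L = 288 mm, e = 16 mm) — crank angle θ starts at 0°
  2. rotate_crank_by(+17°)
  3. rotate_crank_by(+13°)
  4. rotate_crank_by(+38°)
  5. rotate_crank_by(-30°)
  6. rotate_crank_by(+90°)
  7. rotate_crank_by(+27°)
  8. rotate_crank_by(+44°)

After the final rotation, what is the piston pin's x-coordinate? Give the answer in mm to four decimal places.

270.1498

set_geometry: r = 18 mm, L = 288 mm, e = 16 mm; θ ← 0°
rotate_crank_by(+17°): θ ← 0° +17° = 17°
rotate_crank_by(+13°): θ ← 17° +13° = 30°
rotate_crank_by(+38°): θ ← 30° +38° = 68°
rotate_crank_by(-30°): θ ← 68° -30° = 38°
rotate_crank_by(+90°): θ ← 38° +90° = 128°
rotate_crank_by(+27°): θ ← 128° +27° = 155°
rotate_crank_by(+44°): θ ← 155° +44° = 199°
crank pin P = (r cos θ, r sin θ) = (-17.019334, -5.860227)
h = r sin θ − e = -5.860227 − 16 = -21.860227
x = r cos θ + √(L² − h²) = -17.019334 + √(82944.0 − 477.8695) = -17.019334 + 287.169167 = 270.149833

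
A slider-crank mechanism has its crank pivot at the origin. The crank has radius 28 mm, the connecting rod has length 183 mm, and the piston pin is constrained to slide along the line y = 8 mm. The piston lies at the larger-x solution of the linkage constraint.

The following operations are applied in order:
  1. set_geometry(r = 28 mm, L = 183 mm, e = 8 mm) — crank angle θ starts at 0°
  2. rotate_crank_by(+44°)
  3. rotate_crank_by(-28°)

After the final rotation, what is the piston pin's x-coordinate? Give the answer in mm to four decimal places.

set_geometry: r = 28 mm, L = 183 mm, e = 8 mm; θ ← 0°
rotate_crank_by(+44°): θ ← 0° +44° = 44°
rotate_crank_by(-28°): θ ← 44° -28° = 16°
crank pin P = (r cos θ, r sin θ) = (26.915327, 7.717846)
h = r sin θ − e = 7.717846 − 8 = -0.282154
x = r cos θ + √(L² − h²) = 26.915327 + √(33489.0 − 0.0796) = 26.915327 + 182.999782 = 209.915110

209.9151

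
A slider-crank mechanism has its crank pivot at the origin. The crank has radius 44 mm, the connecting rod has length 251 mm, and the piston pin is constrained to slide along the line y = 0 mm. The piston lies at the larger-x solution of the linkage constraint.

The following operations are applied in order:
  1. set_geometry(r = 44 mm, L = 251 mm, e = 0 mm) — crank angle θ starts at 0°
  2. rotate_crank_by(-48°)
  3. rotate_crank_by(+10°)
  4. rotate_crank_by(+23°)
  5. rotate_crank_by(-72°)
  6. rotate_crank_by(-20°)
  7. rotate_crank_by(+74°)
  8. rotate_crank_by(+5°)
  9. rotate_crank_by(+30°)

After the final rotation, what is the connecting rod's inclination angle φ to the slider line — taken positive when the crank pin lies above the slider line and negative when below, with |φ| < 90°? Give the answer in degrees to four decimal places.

0.3505

set_geometry: r = 44 mm, L = 251 mm, e = 0 mm; θ ← 0°
rotate_crank_by(-48°): θ ← 0° -48° = -48°
rotate_crank_by(+10°): θ ← -48° +10° = -38°
rotate_crank_by(+23°): θ ← -38° +23° = -15°
rotate_crank_by(-72°): θ ← -15° -72° = -87°
rotate_crank_by(-20°): θ ← -87° -20° = -107°
rotate_crank_by(+74°): θ ← -107° +74° = -33°
rotate_crank_by(+5°): θ ← -33° +5° = -28°
rotate_crank_by(+30°): θ ← -28° +30° = 2°
crank pin P = (r cos θ, r sin θ) = (43.973196, 1.535578)
h = r sin θ − e = 1.535578 − 0 = 1.535578
sin φ = h / L = 1.535578 / 251 = 0.00611784
φ = arcsin(0.00611784) = 0.350529°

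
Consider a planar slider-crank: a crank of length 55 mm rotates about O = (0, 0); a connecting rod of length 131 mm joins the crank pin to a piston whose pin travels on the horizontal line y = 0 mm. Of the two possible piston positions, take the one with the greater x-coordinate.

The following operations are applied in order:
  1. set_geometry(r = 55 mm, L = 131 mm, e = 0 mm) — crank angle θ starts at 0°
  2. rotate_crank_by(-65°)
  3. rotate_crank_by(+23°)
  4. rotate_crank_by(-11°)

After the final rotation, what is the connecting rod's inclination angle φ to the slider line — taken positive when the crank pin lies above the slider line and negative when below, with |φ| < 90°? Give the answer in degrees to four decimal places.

-19.5911

set_geometry: r = 55 mm, L = 131 mm, e = 0 mm; θ ← 0°
rotate_crank_by(-65°): θ ← 0° -65° = -65°
rotate_crank_by(+23°): θ ← -65° +23° = -42°
rotate_crank_by(-11°): θ ← -42° -11° = -53°
crank pin P = (r cos θ, r sin θ) = (33.099826, -43.924953)
h = r sin θ − e = -43.924953 − 0 = -43.924953
sin φ = h / L = -43.924953 / 131 = -0.33530499
φ = arcsin(-0.33530499) = -19.591085°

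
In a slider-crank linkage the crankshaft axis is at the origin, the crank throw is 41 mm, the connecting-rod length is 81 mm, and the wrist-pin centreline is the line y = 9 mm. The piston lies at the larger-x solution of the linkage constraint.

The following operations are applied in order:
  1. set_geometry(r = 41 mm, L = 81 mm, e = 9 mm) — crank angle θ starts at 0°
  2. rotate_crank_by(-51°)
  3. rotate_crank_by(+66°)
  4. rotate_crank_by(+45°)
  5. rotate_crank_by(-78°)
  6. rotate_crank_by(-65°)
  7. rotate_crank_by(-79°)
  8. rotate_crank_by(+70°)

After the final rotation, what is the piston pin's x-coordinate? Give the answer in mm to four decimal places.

62.3147

set_geometry: r = 41 mm, L = 81 mm, e = 9 mm; θ ← 0°
rotate_crank_by(-51°): θ ← 0° -51° = -51°
rotate_crank_by(+66°): θ ← -51° +66° = 15°
rotate_crank_by(+45°): θ ← 15° +45° = 60°
rotate_crank_by(-78°): θ ← 60° -78° = -18°
rotate_crank_by(-65°): θ ← -18° -65° = -83°
rotate_crank_by(-79°): θ ← -83° -79° = -162°
rotate_crank_by(+70°): θ ← -162° +70° = -92°
crank pin P = (r cos θ, r sin θ) = (-1.430879, -40.975024)
h = r sin θ − e = -40.975024 − 9 = -49.975024
x = r cos θ + √(L² − h²) = -1.430879 + √(6561.0 − 2497.5030) = -1.430879 + 63.745564 = 62.314685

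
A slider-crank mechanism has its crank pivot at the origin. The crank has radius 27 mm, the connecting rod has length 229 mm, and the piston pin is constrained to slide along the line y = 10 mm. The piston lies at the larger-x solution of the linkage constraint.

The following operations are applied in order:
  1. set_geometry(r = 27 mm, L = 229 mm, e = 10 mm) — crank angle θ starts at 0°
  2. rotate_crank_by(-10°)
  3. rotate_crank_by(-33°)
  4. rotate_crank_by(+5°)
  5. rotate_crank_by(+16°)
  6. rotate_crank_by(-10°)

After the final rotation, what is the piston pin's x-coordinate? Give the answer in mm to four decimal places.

set_geometry: r = 27 mm, L = 229 mm, e = 10 mm; θ ← 0°
rotate_crank_by(-10°): θ ← 0° -10° = -10°
rotate_crank_by(-33°): θ ← -10° -33° = -43°
rotate_crank_by(+5°): θ ← -43° +5° = -38°
rotate_crank_by(+16°): θ ← -38° +16° = -22°
rotate_crank_by(-10°): θ ← -22° -10° = -32°
crank pin P = (r cos θ, r sin θ) = (22.897299, -14.307820)
h = r sin θ − e = -14.307820 − 10 = -24.307820
x = r cos θ + √(L² − h²) = 22.897299 + √(52441.0 − 590.8701) = 22.897299 + 227.706236 = 250.603535

250.6035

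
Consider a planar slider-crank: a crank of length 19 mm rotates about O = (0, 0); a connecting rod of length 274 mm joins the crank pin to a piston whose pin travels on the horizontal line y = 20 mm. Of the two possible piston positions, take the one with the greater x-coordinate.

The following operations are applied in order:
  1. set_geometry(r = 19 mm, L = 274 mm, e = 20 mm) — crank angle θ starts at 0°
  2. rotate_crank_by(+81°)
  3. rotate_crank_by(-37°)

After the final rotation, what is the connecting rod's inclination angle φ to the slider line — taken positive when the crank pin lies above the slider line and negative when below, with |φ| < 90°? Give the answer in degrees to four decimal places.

set_geometry: r = 19 mm, L = 274 mm, e = 20 mm; θ ← 0°
rotate_crank_by(+81°): θ ← 0° +81° = 81°
rotate_crank_by(-37°): θ ← 81° -37° = 44°
crank pin P = (r cos θ, r sin θ) = (13.667456, 13.198509)
h = r sin θ − e = 13.198509 − 20 = -6.801491
sin φ = h / L = -6.801491 / 274 = -0.02482296
φ = arcsin(-0.02482296) = -1.422397°

-1.4224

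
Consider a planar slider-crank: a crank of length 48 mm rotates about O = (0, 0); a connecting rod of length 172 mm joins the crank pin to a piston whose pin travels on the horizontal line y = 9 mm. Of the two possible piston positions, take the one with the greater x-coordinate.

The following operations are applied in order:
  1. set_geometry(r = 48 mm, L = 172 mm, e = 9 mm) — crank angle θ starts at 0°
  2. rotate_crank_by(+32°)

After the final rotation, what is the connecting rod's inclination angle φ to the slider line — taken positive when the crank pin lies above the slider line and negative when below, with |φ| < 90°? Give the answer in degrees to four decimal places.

5.4835

set_geometry: r = 48 mm, L = 172 mm, e = 9 mm; θ ← 0°
rotate_crank_by(+32°): θ ← 0° +32° = 32°
crank pin P = (r cos θ, r sin θ) = (40.706309, 25.436125)
h = r sin θ − e = 25.436125 − 9 = 16.436125
sin φ = h / L = 16.436125 / 172 = 0.09555886
φ = arcsin(0.09555886) = 5.483487°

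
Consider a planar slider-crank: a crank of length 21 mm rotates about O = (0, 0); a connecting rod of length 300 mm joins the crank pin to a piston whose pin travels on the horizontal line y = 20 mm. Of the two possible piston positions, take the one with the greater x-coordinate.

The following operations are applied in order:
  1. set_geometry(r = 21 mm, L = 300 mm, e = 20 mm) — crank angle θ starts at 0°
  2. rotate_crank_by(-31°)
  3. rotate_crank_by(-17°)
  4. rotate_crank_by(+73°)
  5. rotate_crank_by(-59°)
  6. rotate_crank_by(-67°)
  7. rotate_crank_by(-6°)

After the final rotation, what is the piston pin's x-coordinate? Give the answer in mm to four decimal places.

291.1705

set_geometry: r = 21 mm, L = 300 mm, e = 20 mm; θ ← 0°
rotate_crank_by(-31°): θ ← 0° -31° = -31°
rotate_crank_by(-17°): θ ← -31° -17° = -48°
rotate_crank_by(+73°): θ ← -48° +73° = 25°
rotate_crank_by(-59°): θ ← 25° -59° = -34°
rotate_crank_by(-67°): θ ← -34° -67° = -101°
rotate_crank_by(-6°): θ ← -101° -6° = -107°
crank pin P = (r cos θ, r sin θ) = (-6.139806, -20.082400)
h = r sin θ − e = -20.082400 − 20 = -40.082400
x = r cos θ + √(L² − h²) = -6.139806 + √(90000.0 − 1606.5988) = -6.139806 + 297.310278 = 291.170472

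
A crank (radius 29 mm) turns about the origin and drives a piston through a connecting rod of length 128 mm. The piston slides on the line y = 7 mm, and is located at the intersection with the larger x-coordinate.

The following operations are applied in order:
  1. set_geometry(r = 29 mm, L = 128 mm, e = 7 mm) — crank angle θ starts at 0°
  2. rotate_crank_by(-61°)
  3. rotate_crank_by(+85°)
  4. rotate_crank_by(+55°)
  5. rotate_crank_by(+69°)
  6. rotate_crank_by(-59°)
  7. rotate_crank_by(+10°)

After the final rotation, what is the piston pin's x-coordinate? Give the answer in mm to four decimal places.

set_geometry: r = 29 mm, L = 128 mm, e = 7 mm; θ ← 0°
rotate_crank_by(-61°): θ ← 0° -61° = -61°
rotate_crank_by(+85°): θ ← -61° +85° = 24°
rotate_crank_by(+55°): θ ← 24° +55° = 79°
rotate_crank_by(+69°): θ ← 79° +69° = 148°
rotate_crank_by(-59°): θ ← 148° -59° = 89°
rotate_crank_by(+10°): θ ← 89° +10° = 99°
crank pin P = (r cos θ, r sin θ) = (-4.536599, 28.642962)
h = r sin θ − e = 28.642962 − 7 = 21.642962
x = r cos θ + √(L² − h²) = -4.536599 + √(16384.0 − 468.4178) = -4.536599 + 126.156974 = 121.620375

121.6204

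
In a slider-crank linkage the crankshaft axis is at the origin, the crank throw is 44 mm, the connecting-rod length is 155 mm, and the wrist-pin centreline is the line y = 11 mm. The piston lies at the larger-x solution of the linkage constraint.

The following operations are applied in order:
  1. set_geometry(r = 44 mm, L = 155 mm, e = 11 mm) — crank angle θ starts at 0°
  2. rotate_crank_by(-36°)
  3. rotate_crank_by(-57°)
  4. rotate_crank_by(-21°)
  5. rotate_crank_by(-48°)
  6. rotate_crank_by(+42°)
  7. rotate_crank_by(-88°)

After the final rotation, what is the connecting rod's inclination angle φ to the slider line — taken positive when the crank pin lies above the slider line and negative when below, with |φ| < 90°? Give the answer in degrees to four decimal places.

set_geometry: r = 44 mm, L = 155 mm, e = 11 mm; θ ← 0°
rotate_crank_by(-36°): θ ← 0° -36° = -36°
rotate_crank_by(-57°): θ ← -36° -57° = -93°
rotate_crank_by(-21°): θ ← -93° -21° = -114°
rotate_crank_by(-48°): θ ← -114° -48° = -162°
rotate_crank_by(+42°): θ ← -162° +42° = -120°
rotate_crank_by(-88°): θ ← -120° -88° = -208°
crank pin P = (r cos θ, r sin θ) = (-38.849694, 20.656749)
h = r sin θ − e = 20.656749 − 11 = 9.656749
sin φ = h / L = 9.656749 / 155 = 0.06230160
φ = arcsin(0.06230160) = 3.571932°

3.5719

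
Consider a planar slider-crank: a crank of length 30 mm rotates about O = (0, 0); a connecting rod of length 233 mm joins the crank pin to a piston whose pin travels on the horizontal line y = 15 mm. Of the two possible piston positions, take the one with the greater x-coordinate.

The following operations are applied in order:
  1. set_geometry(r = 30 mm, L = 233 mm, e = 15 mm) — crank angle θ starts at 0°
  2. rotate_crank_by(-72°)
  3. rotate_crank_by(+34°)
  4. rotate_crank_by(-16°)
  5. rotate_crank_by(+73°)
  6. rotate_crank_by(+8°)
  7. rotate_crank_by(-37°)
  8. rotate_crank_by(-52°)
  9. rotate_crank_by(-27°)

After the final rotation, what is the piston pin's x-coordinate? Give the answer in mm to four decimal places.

229.1377

set_geometry: r = 30 mm, L = 233 mm, e = 15 mm; θ ← 0°
rotate_crank_by(-72°): θ ← 0° -72° = -72°
rotate_crank_by(+34°): θ ← -72° +34° = -38°
rotate_crank_by(-16°): θ ← -38° -16° = -54°
rotate_crank_by(+73°): θ ← -54° +73° = 19°
rotate_crank_by(+8°): θ ← 19° +8° = 27°
rotate_crank_by(-37°): θ ← 27° -37° = -10°
rotate_crank_by(-52°): θ ← -10° -52° = -62°
rotate_crank_by(-27°): θ ← -62° -27° = -89°
crank pin P = (r cos θ, r sin θ) = (0.523572, -29.995431)
h = r sin θ − e = -29.995431 − 15 = -44.995431
x = r cos θ + √(L² − h²) = 0.523572 + √(54289.0 − 2024.5888) = 0.523572 + 228.614110 = 229.137682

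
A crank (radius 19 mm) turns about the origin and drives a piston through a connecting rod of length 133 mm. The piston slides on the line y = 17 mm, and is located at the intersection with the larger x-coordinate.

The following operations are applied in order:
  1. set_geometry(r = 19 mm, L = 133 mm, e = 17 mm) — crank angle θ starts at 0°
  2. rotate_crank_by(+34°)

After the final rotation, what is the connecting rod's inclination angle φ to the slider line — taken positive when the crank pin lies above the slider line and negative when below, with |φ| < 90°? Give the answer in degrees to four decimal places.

set_geometry: r = 19 mm, L = 133 mm, e = 17 mm; θ ← 0°
rotate_crank_by(+34°): θ ← 0° +34° = 34°
crank pin P = (r cos θ, r sin θ) = (15.751714, 10.624665)
h = r sin θ − e = 10.624665 − 17 = -6.375335
sin φ = h / L = -6.375335 / 133 = -0.04793485
φ = arcsin(-0.04793485) = -2.747517°

-2.7475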